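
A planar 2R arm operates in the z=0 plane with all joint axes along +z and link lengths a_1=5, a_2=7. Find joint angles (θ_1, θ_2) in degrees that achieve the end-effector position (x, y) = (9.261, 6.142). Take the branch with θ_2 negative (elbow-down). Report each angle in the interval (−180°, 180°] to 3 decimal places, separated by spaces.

cos θ_2 = (123.4903−5²−7²)/(2·5·7) = 0.7070; θ_2 = -45.0083° (elbow-down)
β = atan2(6.1420,9.2610) = 33.5528°; ψ = atan2(-4.9505,9.9490) = -26.4542°
θ_1 = β − ψ = 60.0069°

60.007 -45.008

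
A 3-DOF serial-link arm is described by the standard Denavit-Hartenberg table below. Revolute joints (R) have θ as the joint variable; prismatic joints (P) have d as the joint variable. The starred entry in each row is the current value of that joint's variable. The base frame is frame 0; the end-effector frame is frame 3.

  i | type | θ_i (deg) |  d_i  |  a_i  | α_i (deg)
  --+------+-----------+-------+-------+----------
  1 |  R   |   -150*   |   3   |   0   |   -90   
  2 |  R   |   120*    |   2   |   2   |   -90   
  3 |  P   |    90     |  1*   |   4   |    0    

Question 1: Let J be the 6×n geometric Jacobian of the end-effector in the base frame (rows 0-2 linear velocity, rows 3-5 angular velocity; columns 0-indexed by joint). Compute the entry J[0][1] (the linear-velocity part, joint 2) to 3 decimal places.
axis z_1 = (0.5000,-0.8660,0.0000); lever o_n−o_1 = (0.6160,2.6651,-1.2321)
cross product → J_v[:, 1] = (1.0670,0.6160,1.8660)
J_ω[:, 1] = z_1
entry J[0][1] = 1.0670

1.067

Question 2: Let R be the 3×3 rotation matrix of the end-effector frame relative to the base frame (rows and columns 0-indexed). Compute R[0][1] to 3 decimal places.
-0.433

End-effector y-axis (col 1 of R) = (-0.4330,-0.2500,0.8660)
R[0][1] = -0.4330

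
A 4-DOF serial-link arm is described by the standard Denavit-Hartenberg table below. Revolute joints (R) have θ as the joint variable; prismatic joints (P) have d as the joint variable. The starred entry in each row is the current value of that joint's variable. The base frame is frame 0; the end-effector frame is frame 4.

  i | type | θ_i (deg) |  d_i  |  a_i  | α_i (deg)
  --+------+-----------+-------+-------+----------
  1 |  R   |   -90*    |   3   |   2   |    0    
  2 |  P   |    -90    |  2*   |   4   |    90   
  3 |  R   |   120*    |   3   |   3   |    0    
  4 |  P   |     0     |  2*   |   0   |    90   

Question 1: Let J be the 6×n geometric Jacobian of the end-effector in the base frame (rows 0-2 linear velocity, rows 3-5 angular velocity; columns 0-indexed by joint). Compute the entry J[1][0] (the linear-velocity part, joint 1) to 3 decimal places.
-2.500

axis z_0 = ẑ; lever o_n−o_0 = (-2.5000,3.0000,7.5981)
cross product → J_v[:, 0] = (-3.0000,-2.5000,0.0000)
J_ω[:, 0] = z_0
entry J[1][0] = -2.5000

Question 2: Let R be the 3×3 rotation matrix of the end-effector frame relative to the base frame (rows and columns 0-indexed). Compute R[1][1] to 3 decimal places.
End-effector y-axis (col 1 of R) = (-0.0000,1.0000,0.0000)
R[1][1] = 1.0000

1.000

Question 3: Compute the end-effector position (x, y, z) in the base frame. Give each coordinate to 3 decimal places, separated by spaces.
-2.500 3.000 7.598

after link 1: o_1 = (0.0000, -2.0000, 3.0000)
after link 2: o_2 = (-4.0000, -2.0000, 5.0000)
after link 3: o_3 = (-2.5000, 1.0000, 7.5981)
after link 4: o_4 = (-2.5000, 3.0000, 7.5981)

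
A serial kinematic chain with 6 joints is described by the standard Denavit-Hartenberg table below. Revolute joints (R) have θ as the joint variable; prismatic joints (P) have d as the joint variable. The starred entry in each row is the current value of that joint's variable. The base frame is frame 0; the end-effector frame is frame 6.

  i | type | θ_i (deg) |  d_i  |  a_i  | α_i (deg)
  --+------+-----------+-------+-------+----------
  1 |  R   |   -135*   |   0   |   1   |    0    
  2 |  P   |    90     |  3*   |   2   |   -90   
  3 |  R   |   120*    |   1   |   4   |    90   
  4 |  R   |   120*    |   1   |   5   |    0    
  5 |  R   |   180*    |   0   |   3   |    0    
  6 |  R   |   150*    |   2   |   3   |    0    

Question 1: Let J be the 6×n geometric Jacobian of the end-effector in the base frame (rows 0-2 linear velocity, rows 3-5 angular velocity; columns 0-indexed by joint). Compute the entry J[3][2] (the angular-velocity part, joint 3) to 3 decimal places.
axis z_2 = (0.7071,0.7071,0.0000); lever o_n−o_2 = (4.8296,3.2767,-4.0981)
cross product → J_v[:, 2] = (-2.8978,2.8978,-1.0981)
J_ω[:, 2] = z_2
entry J[3][2] = 0.7071

0.707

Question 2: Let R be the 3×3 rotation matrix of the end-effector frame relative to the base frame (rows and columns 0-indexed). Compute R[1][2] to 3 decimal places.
-0.612

End-effector z-axis (col 2 of R) = (0.6124,-0.6124,-0.5000)
R[1][2] = -0.6124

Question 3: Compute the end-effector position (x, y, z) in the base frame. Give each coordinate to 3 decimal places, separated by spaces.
5.537 1.155 -1.098

after link 1: o_1 = (-0.7071, -0.7071, 0.0000)
after link 2: o_2 = (0.7071, -2.1213, 3.0000)
after link 3: o_3 = (0.0000, -0.0000, -0.4641)
after link 4: o_4 = (4.5581, 1.5656, 1.2010)
after link 5: o_5 = (2.1907, 0.2588, -0.0981)
after link 6: o_6 = (5.5367, 1.1554, -1.0981)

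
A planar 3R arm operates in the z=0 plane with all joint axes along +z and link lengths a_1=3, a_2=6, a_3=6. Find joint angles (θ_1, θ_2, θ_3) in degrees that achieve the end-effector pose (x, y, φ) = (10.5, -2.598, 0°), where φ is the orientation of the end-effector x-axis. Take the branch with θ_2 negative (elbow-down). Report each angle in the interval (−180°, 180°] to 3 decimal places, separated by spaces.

60.001 -120.001 59.999

wrist centre = target − a_3·(cos φ, sin φ) = (4.5000, -2.5980)
cos θ_2 = (26.9996−3²−6²)/(2·3·6) = -0.5000; θ_2 = -120.0007° (elbow-down)
β = atan2(-2.5980,4.5000) = -29.9993°; ψ = atan2(-5.1961,-0.0001) = -90.0007°
θ_1 = β − ψ = 60.0015°
θ_3 = φ − θ_1 − θ_2 = 59.9993° (wrapped to (-180°,180°])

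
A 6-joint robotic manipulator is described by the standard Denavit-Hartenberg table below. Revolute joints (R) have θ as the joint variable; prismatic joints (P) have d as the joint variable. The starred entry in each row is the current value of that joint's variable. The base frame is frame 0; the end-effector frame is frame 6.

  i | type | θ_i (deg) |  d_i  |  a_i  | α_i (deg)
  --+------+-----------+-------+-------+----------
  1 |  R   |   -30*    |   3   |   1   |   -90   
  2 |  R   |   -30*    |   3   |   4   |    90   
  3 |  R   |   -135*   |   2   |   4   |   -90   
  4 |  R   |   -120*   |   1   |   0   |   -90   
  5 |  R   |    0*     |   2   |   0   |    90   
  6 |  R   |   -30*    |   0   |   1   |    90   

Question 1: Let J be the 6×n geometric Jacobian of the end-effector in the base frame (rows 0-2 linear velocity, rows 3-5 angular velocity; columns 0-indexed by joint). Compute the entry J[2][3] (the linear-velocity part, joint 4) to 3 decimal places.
-1.280

axis z_3 = (0.1768,-0.9186,0.3536); lever o_n−o_3 = (-1.2382,-0.8087,1.3464)
cross product → J_v[:, 3] = (-0.9508,-0.6758,-1.2803)
J_ω[:, 3] = z_3
entry J[2][3] = -1.2803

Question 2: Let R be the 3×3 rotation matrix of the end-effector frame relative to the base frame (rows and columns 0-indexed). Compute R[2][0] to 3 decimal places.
0.739

End-effector x-axis (col 0 of R) = (0.5490,0.3902,0.7392)
R[2][0] = 0.7392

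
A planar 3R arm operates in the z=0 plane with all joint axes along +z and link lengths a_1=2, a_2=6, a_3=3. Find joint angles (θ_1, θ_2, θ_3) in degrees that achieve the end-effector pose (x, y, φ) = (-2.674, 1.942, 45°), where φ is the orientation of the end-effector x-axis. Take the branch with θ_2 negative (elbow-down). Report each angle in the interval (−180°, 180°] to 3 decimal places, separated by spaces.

wrist centre = target − a_3·(cos φ, sin φ) = (-4.7953, -0.1793)
cos θ_2 = (23.0273−2²−6²)/(2·2·6) = -0.7072; θ_2 = -135.0074° (elbow-down)
β = atan2(-0.1793,-4.7953) = -177.8584°; ψ = atan2(-4.2421,-2.2432) = -117.8695°
θ_1 = β − ψ = -59.9889°
θ_3 = φ − θ_1 − θ_2 = -120.0037° (wrapped to (-180°,180°])

-59.989 -135.007 -120.004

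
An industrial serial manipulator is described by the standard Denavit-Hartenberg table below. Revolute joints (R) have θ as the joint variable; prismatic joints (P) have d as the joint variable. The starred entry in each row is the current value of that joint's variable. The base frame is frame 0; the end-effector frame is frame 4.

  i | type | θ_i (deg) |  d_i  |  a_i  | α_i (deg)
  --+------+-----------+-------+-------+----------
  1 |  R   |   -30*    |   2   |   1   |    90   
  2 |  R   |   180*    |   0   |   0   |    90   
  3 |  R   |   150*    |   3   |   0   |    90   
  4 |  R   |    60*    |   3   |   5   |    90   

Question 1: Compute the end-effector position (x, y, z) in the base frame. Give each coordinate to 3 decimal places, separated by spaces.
after link 1: o_1 = (0.8660, -0.5000, 2.0000)
after link 2: o_2 = (0.8660, -0.5000, 2.0000)
after link 3: o_3 = (0.8660, -0.5000, 5.0000)
after link 4: o_4 = (-0.4821, -4.1651, 9.3301)

-0.482 -4.165 9.330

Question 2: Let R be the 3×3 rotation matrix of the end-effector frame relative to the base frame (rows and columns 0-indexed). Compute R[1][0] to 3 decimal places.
End-effector x-axis (col 0 of R) = (0.2500,-0.4330,0.8660)
R[1][0] = -0.4330

-0.433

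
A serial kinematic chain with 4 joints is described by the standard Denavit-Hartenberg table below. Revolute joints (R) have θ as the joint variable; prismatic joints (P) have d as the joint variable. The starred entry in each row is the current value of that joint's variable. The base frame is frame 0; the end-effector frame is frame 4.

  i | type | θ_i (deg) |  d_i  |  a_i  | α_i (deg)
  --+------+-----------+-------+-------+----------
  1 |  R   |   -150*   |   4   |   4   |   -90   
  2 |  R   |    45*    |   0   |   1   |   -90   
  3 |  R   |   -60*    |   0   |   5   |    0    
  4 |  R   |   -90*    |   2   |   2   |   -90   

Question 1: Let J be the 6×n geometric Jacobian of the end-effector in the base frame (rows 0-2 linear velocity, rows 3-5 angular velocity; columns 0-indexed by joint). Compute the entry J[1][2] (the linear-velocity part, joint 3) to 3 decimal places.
-1.219

axis z_2 = (0.6124,0.3536,-0.7071); lever o_n−o_2 = (3.4195,-4.1804,-1.9572)
cross product → J_v[:, 2] = (-3.6480,-1.2194,-3.7690)
J_ω[:, 2] = z_2
entry J[1][2] = -1.2194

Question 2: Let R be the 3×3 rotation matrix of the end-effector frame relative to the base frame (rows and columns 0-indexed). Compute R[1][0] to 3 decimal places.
-0.127

End-effector x-axis (col 0 of R) = (0.7803,-0.1268,0.6124)
R[1][0] = -0.1268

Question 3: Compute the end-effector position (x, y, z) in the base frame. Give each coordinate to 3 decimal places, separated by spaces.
-0.657 -6.534 1.336

after link 1: o_1 = (-3.4641, -2.0000, 4.0000)
after link 2: o_2 = (-4.0765, -2.3536, 3.2929)
after link 3: o_3 = (-3.4423, -6.9874, 1.5251)
after link 4: o_4 = (-0.6569, -6.5340, 1.3357)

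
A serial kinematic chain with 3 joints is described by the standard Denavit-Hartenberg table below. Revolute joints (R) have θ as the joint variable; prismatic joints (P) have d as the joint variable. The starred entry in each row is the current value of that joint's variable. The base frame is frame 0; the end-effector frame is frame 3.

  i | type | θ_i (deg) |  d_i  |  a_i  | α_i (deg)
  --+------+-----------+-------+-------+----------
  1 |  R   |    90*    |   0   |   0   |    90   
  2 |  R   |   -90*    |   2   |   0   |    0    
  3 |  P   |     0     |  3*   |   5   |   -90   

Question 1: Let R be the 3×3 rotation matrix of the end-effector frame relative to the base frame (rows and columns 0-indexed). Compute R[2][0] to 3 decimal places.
End-effector x-axis (col 0 of R) = (0.0000,0.0000,-1.0000)
R[2][0] = -1.0000

-1.000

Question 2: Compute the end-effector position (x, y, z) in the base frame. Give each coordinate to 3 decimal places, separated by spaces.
after link 1: o_1 = (0.0000, 0.0000, 0.0000)
after link 2: o_2 = (2.0000, -0.0000, 0.0000)
after link 3: o_3 = (5.0000, 0.0000, -5.0000)

5.000 0.000 -5.000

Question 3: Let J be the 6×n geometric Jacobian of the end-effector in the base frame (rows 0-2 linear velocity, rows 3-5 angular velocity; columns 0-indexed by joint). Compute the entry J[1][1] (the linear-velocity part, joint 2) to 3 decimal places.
axis z_1 = (1.0000,-0.0000,0.0000); lever o_n−o_1 = (5.0000,0.0000,-5.0000)
cross product → J_v[:, 1] = (0.0000,5.0000,0.0000)
J_ω[:, 1] = z_1
entry J[1][1] = 5.0000

5.000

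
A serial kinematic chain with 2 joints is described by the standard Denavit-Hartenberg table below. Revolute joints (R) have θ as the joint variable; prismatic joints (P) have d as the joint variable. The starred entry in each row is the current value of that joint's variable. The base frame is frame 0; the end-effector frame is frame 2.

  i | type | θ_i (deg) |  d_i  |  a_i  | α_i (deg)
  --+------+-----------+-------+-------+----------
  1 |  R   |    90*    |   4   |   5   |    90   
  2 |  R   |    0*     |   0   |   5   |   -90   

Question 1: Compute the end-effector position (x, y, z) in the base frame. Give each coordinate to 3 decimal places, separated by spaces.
0.000 10.000 4.000

after link 1: o_1 = (0.0000, 5.0000, 4.0000)
after link 2: o_2 = (0.0000, 10.0000, 4.0000)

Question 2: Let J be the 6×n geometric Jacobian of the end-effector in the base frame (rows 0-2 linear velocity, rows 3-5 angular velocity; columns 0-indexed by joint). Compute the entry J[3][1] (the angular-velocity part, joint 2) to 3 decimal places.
1.000

axis z_1 = (1.0000,-0.0000,0.0000); lever o_n−o_1 = (0.0000,5.0000,0.0000)
cross product → J_v[:, 1] = (-0.0000,0.0000,5.0000)
J_ω[:, 1] = z_1
entry J[3][1] = 1.0000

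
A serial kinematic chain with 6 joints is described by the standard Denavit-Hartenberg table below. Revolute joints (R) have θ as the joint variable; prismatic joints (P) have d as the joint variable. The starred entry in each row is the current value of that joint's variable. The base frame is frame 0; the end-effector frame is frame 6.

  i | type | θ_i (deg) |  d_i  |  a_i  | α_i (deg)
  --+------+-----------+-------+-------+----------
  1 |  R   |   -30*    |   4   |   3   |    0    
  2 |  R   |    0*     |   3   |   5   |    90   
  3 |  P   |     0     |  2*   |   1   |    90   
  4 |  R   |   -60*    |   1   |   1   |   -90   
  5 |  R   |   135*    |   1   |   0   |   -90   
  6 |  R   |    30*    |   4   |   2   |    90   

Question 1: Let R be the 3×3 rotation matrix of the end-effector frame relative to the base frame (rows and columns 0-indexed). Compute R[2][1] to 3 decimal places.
End-effector y-axis (col 1 of R) = (-0.6124,-0.3536,-0.7071)
R[2][1] = -0.7071

-0.707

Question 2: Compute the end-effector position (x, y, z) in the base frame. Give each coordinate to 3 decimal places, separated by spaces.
after link 1: o_1 = (2.5981, -1.5000, 4.0000)
after link 2: o_2 = (6.9282, -4.0000, 7.0000)
after link 3: o_3 = (6.7942, -6.2321, 7.0000)
after link 4: o_4 = (7.6603, -5.7321, 6.0000)
after link 5: o_5 = (8.1603, -6.5981, 6.0000)
after link 6: o_6 = (4.1501, -7.7586, 4.3963)

4.150 -7.759 4.396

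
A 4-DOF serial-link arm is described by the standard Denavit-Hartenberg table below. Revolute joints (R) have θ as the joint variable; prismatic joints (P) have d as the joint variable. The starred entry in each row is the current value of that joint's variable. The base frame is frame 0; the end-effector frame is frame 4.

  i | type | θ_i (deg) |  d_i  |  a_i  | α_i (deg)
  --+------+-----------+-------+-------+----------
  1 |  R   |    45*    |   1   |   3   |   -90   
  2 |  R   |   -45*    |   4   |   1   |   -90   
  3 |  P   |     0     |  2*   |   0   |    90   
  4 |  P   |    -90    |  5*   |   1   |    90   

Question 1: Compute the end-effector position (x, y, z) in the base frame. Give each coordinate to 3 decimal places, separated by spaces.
-3.243 9.485 1.000

after link 1: o_1 = (2.1213, 2.1213, 1.0000)
after link 2: o_2 = (-0.2071, 5.4497, 1.7071)
after link 3: o_3 = (0.7929, 6.4497, 0.2929)
after link 4: o_4 = (-3.2426, 9.4853, 1.0000)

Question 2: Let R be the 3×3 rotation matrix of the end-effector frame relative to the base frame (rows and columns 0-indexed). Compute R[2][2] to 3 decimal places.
-0.707

End-effector z-axis (col 2 of R) = (-0.5000,-0.5000,-0.7071)
R[2][2] = -0.7071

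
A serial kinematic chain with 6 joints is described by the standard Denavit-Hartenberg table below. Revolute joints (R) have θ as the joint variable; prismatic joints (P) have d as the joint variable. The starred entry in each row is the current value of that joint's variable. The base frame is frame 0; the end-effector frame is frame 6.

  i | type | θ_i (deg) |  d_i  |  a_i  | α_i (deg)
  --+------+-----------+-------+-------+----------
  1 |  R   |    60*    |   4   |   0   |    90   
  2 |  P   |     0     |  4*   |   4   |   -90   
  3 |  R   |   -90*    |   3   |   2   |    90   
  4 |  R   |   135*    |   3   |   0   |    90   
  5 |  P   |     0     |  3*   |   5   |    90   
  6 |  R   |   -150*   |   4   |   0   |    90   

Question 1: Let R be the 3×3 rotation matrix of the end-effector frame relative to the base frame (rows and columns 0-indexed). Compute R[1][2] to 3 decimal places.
End-effector z-axis (col 2 of R) = (0.8365,-0.4830,0.2588)
R[1][2] = -0.4830

-0.483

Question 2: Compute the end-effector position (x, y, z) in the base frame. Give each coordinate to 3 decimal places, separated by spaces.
after link 1: o_1 = (0.0000, 0.0000, 4.0000)
after link 2: o_2 = (5.4641, 1.4641, 4.0000)
after link 3: o_3 = (7.1962, 0.4641, 7.0000)
after link 4: o_4 = (5.6962, -2.1340, 7.0000)
after link 5: o_5 = (4.4714, -1.4269, 12.6569)
after link 6: o_6 = (6.4714, 2.0372, 12.6569)

6.471 2.037 12.657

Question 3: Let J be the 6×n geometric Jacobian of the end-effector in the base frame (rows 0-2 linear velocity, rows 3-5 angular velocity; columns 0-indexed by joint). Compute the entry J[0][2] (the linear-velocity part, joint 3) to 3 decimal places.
axis z_2 = (0.0000,0.0000,1.0000); lever o_n−o_2 = (1.0073,0.5731,8.6569)
cross product → J_v[:, 2] = (-0.5731,1.0073,0.0000)
J_ω[:, 2] = z_2
entry J[0][2] = -0.5731

-0.573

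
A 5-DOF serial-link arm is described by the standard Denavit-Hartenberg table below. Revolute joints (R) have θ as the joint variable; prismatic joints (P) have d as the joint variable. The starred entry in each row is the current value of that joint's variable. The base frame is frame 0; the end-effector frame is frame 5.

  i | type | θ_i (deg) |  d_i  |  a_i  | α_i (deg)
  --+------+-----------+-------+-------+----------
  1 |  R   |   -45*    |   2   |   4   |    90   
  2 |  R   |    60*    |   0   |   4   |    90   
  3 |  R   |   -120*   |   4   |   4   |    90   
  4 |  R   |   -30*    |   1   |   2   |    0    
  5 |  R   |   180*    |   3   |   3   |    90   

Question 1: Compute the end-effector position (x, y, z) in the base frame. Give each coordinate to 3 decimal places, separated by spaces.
after link 1: o_1 = (2.8284, -2.8284, 2.0000)
after link 2: o_2 = (4.2426, -4.2426, 5.4641)
after link 3: o_3 = (8.4345, -3.5355, 1.7321)
after link 4: o_4 = (7.9169, -1.6037, 0.7321)
after link 5: o_5 = (5.7245, -4.7146, -1.1429)

5.725 -4.715 -1.143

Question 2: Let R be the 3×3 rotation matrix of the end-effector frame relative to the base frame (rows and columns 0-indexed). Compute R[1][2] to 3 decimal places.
-0.136

End-effector z-axis (col 2 of R) = (0.7481,-0.1358,-0.6495)
R[1][2] = -0.1358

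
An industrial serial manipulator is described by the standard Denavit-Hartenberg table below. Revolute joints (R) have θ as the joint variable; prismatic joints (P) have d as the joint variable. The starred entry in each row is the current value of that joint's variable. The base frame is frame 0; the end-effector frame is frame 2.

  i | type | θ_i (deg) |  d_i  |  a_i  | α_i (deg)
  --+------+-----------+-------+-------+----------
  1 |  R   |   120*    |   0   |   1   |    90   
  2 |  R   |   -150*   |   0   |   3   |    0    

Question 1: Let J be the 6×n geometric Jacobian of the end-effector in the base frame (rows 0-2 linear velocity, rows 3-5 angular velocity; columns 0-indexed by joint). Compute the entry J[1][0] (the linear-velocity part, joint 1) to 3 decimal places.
axis z_0 = ẑ; lever o_n−o_0 = (0.7990,-1.3840,-1.5000)
cross product → J_v[:, 0] = (1.3840,0.7990,-0.0000)
J_ω[:, 0] = z_0
entry J[1][0] = 0.7990

0.799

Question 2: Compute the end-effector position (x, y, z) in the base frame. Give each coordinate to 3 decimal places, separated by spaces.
0.799 -1.384 -1.500

after link 1: o_1 = (-0.5000, 0.8660, 0.0000)
after link 2: o_2 = (0.7990, -1.3840, -1.5000)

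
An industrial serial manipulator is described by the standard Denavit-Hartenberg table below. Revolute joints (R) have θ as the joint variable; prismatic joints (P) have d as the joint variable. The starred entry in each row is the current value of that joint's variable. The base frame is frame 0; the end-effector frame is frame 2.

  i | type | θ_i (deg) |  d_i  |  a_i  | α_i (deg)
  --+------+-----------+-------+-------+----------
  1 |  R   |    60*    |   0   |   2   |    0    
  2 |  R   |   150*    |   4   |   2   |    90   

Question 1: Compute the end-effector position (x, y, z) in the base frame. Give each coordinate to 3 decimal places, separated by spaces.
-0.732 0.732 4.000

after link 1: o_1 = (1.0000, 1.7321, 0.0000)
after link 2: o_2 = (-0.7321, 0.7321, 4.0000)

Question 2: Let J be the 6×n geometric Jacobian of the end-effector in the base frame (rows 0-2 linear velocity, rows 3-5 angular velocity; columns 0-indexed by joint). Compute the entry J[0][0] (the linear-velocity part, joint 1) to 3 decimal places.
-0.732

axis z_0 = ẑ; lever o_n−o_0 = (-0.7321,0.7321,4.0000)
cross product → J_v[:, 0] = (-0.7321,-0.7321,0.0000)
J_ω[:, 0] = z_0
entry J[0][0] = -0.7321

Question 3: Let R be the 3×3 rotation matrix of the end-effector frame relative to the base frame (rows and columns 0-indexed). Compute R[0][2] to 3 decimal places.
End-effector z-axis (col 2 of R) = (-0.5000,0.8660,0.0000)
R[0][2] = -0.5000

-0.500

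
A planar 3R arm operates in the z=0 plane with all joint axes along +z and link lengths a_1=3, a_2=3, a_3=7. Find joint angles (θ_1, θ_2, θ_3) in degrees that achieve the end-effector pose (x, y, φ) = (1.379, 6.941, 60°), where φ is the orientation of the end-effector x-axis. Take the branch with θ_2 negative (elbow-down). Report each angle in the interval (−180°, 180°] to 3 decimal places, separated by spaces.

-135.004 -135.005 -29.991

wrist centre = target − a_3·(cos φ, sin φ) = (-2.1210, 0.8788)
cos θ_2 = (5.2710−3²−3²)/(2·3·3) = -0.7072; θ_2 = -135.0050° (elbow-down)
β = atan2(0.8788,-2.1210) = 157.4937°; ψ = atan2(-2.1211,0.8785) = -67.5025°
θ_1 = β − ψ = 224.9961°
θ_3 = φ − θ_1 − θ_2 = -29.9912° (wrapped to (-180°,180°])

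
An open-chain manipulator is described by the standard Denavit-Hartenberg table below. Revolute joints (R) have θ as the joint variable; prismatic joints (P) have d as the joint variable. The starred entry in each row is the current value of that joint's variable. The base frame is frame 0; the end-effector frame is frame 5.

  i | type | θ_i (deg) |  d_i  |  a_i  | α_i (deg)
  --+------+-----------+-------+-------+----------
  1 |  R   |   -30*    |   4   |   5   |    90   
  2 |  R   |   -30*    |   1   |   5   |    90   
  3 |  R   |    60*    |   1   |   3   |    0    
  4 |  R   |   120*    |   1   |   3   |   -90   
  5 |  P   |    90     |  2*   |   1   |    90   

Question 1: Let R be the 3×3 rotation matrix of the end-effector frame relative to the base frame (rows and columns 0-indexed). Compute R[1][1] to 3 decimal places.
0.866

End-effector y-axis (col 1 of R) = (0.5000,0.8660,-0.0000)
R[1][1] = 0.8660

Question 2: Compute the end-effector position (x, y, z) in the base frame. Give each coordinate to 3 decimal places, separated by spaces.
5.723 -5.150 1.384

after link 1: o_1 = (4.3301, -2.5000, 4.0000)
after link 2: o_2 = (7.5801, -5.5311, 1.5000)
after link 3: o_3 = (6.9731, -8.1806, -0.1160)
after link 4: o_4 = (4.2901, -6.6316, 0.5179)
after link 5: o_5 = (5.7231, -5.1495, 1.3840)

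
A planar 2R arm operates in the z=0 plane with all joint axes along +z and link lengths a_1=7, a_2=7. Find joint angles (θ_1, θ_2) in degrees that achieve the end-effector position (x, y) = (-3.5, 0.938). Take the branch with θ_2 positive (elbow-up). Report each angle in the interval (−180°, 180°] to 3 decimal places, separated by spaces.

89.997 150.000

cos θ_2 = (13.1298−7²−7²)/(2·7·7) = -0.8660; θ_2 = 149.9996° (elbow-up)
β = atan2(0.9380,-3.5000) = 164.9973°; ψ = atan2(3.5000,0.9378) = 74.9998°
θ_1 = β − ψ = 89.9975°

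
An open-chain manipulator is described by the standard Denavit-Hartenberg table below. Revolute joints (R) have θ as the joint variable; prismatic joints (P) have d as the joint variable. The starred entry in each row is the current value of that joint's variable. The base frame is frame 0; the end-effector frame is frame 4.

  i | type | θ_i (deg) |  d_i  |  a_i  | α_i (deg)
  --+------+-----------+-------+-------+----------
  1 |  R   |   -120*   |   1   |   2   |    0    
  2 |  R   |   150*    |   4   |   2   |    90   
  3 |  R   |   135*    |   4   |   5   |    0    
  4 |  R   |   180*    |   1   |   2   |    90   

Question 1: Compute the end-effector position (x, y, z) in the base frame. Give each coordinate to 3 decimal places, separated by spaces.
after link 1: o_1 = (-1.0000, -1.7321, 1.0000)
after link 2: o_2 = (0.7321, -0.7321, 5.0000)
after link 3: o_3 = (-0.3298, -5.9639, 8.5355)
after link 4: o_4 = (1.3949, -6.1228, 7.1213)

1.395 -6.123 7.121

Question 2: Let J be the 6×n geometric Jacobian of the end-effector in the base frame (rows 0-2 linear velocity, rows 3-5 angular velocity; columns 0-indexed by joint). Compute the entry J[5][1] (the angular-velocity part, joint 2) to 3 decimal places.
axis z_1 = (0.0000,0.0000,1.0000); lever o_n−o_1 = (2.3949,-4.3908,6.1213)
cross product → J_v[:, 1] = (4.3908,2.3949,-0.0000)
J_ω[:, 1] = z_1
entry J[5][1] = 1.0000

1.000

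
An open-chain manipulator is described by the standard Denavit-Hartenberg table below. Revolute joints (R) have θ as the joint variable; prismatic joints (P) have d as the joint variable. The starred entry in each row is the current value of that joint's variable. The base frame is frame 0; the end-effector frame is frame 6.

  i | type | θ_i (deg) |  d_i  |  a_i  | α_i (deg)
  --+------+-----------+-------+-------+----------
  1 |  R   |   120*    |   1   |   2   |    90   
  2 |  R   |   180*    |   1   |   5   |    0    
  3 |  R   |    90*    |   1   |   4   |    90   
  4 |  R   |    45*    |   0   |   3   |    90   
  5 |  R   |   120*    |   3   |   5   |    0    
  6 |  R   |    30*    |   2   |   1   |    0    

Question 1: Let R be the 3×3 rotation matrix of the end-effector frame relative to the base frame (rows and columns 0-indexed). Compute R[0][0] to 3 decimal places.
-0.280

End-effector x-axis (col 0 of R) = (-0.2803,-0.7392,0.6124)
R[0][0] = -0.2803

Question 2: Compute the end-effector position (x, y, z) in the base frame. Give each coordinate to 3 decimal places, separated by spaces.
2.361 -7.678 -6.277

after link 1: o_1 = (-1.0000, 1.7321, 1.0000)
after link 2: o_2 = (2.3660, -2.0981, 1.0000)
after link 3: o_3 = (3.2321, -1.5981, -3.0000)
after link 4: o_4 = (5.0692, -0.5374, -5.1213)
after link 5: o_5 = (3.8662, -6.2320, -5.4749)
after link 6: o_6 = (2.3611, -7.6783, -6.2767)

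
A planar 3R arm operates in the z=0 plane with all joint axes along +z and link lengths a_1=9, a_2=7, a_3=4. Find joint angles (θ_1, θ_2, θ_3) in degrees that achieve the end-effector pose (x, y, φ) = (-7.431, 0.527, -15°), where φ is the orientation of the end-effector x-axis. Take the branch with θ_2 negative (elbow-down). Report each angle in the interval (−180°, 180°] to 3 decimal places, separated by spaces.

wrist centre = target − a_3·(cos φ, sin φ) = (-11.2947, 1.5623)
cos θ_2 = (130.0110−9²−7²)/(2·9·7) = 0.0001; θ_2 = -89.9950° (elbow-down)
β = atan2(1.5623,-11.2947) = 172.1249°; ψ = atan2(-7.0000,9.0006) = -37.8731°
θ_1 = β − ψ = 209.9979°
θ_3 = φ − θ_1 − θ_2 = -135.0030° (wrapped to (-180°,180°])

-150.002 -89.995 -135.003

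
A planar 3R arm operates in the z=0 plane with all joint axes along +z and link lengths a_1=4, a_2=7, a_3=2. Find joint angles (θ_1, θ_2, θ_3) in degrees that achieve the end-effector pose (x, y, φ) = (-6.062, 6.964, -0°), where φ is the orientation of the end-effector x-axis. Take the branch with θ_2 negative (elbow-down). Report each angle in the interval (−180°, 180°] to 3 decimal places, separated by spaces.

wrist centre = target − a_3·(cos φ, sin φ) = (-8.0620, 6.9640)
cos θ_2 = (113.4931−4²−7²)/(2·4·7) = 0.8659; θ_2 = -30.0088° (elbow-down)
β = atan2(6.9640,-8.0620) = 139.1794°; ψ = atan2(-3.5009,10.0616) = -19.1852°
θ_1 = β − ψ = 158.3646°
θ_3 = φ − θ_1 − θ_2 = -128.3558° (wrapped to (-180°,180°])

158.365 -30.009 -128.356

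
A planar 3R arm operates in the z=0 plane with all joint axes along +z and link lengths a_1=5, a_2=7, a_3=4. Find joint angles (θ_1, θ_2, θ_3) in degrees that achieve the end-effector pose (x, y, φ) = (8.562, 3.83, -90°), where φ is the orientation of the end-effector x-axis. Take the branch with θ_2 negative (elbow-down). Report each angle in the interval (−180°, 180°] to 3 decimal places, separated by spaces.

wrist centre = target − a_3·(cos φ, sin φ) = (8.5620, 7.8300)
cos θ_2 = (134.6167−5²−7²)/(2·5·7) = 0.8660; θ_2 = -30.0082° (elbow-down)
β = atan2(7.8300,8.5620) = 42.4431°; ψ = atan2(-3.5009,11.0617) = -17.5619°
θ_1 = β − ψ = 60.0050°
θ_3 = φ − θ_1 − θ_2 = -119.9967° (wrapped to (-180°,180°])

60.005 -30.008 -119.997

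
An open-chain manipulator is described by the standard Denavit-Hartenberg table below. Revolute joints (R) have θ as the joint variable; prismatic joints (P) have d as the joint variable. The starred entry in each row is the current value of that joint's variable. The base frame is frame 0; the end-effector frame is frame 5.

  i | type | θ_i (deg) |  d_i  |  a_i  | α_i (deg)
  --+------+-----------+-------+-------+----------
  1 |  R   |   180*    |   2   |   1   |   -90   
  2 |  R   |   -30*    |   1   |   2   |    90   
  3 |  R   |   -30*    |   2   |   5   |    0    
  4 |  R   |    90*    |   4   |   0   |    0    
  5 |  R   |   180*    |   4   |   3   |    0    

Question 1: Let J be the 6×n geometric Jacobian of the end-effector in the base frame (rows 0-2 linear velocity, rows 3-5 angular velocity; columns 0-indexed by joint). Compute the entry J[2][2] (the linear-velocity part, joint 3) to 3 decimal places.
2.549

axis z_2 = (0.5000,-0.0000,0.8660); lever o_n−o_2 = (2.5490,5.0981,10.0753)
cross product → J_v[:, 2] = (-4.4151,-2.8301,2.5490)
J_ω[:, 2] = z_2
entry J[2][2] = 2.5490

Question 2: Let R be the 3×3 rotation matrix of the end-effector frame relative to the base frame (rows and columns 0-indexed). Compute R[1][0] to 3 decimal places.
0.866

End-effector x-axis (col 0 of R) = (0.4330,0.8660,-0.2500)
R[1][0] = 0.8660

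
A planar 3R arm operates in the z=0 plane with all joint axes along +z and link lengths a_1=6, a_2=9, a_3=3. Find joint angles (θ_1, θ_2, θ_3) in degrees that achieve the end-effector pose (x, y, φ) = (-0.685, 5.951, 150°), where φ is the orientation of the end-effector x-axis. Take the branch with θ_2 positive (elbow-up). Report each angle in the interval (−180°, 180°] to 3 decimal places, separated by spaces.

wrist centre = target − a_3·(cos φ, sin φ) = (1.9131, 4.4510)
cos θ_2 = (23.4713−6²−9²)/(2·6·9) = -0.8660; θ_2 = 149.9979° (elbow-up)
β = atan2(4.4510,1.9131) = 66.7416°; ψ = atan2(4.5003,-1.7941) = 111.7349°
θ_1 = β − ψ = -44.9934°
θ_3 = φ − θ_1 − θ_2 = 44.9955° (wrapped to (-180°,180°])

-44.993 149.998 44.995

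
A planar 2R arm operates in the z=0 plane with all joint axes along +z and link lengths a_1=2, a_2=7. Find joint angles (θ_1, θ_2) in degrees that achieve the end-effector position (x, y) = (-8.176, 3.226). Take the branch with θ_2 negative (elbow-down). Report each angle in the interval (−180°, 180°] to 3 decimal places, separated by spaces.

-178.083 -29.978

cos θ_2 = (77.2541−2²−7²)/(2·2·7) = 0.8662; θ_2 = -29.9781° (elbow-down)
β = atan2(3.2260,-8.1760) = 158.4673°; ψ = atan2(-3.4977,8.0635) = -23.4496°
θ_1 = β − ψ = 181.9169°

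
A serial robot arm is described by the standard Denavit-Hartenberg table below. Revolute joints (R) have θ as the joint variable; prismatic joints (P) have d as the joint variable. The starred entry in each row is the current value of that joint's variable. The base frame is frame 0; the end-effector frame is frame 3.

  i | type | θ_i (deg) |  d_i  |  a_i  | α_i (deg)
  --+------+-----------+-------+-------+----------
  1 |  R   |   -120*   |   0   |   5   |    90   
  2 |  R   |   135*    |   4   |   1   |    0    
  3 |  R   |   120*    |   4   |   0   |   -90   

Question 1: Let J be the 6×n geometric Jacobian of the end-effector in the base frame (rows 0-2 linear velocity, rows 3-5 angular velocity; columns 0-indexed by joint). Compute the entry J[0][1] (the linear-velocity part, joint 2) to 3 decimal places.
axis z_1 = (-0.8660,0.5000,0.0000); lever o_n−o_1 = (-6.5746,4.6124,0.7071)
cross product → J_v[:, 1] = (0.3536,0.6124,-0.7071)
J_ω[:, 1] = z_1
entry J[0][1] = 0.3536

0.354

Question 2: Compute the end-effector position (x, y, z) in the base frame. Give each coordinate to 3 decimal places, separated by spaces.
-9.075 0.282 0.707

after link 1: o_1 = (-2.5000, -4.3301, 0.0000)
after link 2: o_2 = (-5.6105, -1.7178, 0.7071)
after link 3: o_3 = (-9.0746, 0.2822, 0.7071)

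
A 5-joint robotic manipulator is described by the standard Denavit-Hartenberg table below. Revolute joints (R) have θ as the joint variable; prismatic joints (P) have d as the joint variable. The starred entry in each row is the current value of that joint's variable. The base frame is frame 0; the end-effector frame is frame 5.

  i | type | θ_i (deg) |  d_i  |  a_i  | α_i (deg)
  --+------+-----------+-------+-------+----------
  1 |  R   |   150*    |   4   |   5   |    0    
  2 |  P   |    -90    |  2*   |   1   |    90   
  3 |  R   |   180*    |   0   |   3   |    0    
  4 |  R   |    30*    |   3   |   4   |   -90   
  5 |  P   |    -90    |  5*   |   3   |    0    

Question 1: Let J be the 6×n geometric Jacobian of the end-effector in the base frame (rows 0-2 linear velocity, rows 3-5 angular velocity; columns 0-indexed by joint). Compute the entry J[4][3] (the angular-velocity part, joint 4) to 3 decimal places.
-0.500

axis z_3 = (0.8660,-0.5000,0.0000); lever o_n−o_3 = (4.7141,-3.8349,-6.3301)
cross product → J_v[:, 3] = (3.1651,5.4821,-0.9641)
J_ω[:, 3] = z_3
entry J[4][3] = -0.5000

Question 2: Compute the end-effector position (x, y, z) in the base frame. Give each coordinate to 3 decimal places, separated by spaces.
after link 1: o_1 = (-4.3301, 2.5000, 4.0000)
after link 2: o_2 = (-3.8301, 3.3660, 6.0000)
after link 3: o_3 = (-5.3301, 0.7679, 6.0000)
after link 4: o_4 = (-4.4641, -3.7321, 4.0000)
after link 5: o_5 = (-0.6160, -3.0670, -0.3301)

-0.616 -3.067 -0.330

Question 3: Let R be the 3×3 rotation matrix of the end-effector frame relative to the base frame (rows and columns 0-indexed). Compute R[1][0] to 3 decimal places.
-0.500

End-effector x-axis (col 0 of R) = (0.8660,-0.5000,0.0000)
R[1][0] = -0.5000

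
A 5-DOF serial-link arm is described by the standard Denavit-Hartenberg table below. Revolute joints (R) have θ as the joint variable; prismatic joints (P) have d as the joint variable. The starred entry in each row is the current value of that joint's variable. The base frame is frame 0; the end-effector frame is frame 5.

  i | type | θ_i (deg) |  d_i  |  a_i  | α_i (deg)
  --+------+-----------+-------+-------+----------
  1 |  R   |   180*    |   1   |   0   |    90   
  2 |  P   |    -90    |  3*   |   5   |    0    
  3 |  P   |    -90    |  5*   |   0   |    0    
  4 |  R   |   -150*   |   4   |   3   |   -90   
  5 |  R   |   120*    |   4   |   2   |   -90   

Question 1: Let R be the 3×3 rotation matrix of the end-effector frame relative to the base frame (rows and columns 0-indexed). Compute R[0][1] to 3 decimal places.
-0.500

End-effector y-axis (col 1 of R) = (-0.5000,0.0000,-0.8660)
R[0][1] = -0.5000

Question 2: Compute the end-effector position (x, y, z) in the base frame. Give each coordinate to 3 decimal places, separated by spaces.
after link 1: o_1 = (0.0000, 0.0000, 1.0000)
after link 2: o_2 = (0.0000, 3.0000, -4.0000)
after link 3: o_3 = (0.0000, 8.0000, -4.0000)
after link 4: o_4 = (-2.5981, 12.0000, -2.5000)
after link 5: o_5 = (0.2679, 10.2679, 0.4641)

0.268 10.268 0.464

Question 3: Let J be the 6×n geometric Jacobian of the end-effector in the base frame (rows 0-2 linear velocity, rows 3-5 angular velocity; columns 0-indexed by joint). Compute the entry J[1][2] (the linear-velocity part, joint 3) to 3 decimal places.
1.000

prismatic axis z_2 = (0.0000,1.0000,0.0000)
J_v[:, 2] = z_2; J_ω[:, 2] = (0,0,0)
entry J[1][2] = 1.0000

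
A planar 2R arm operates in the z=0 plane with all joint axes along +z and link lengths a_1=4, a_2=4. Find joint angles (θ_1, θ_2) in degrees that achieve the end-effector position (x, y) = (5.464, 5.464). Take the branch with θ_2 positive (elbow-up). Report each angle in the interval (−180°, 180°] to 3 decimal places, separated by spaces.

cos θ_2 = (59.7106−4²−4²)/(2·4·4) = 0.8660; θ_2 = 30.0080° (elbow-up)
β = atan2(5.4640,5.4640) = 45.0000°; ψ = atan2(2.0005,7.4638) = 15.0040°
θ_1 = β − ψ = 29.9960°

29.996 30.008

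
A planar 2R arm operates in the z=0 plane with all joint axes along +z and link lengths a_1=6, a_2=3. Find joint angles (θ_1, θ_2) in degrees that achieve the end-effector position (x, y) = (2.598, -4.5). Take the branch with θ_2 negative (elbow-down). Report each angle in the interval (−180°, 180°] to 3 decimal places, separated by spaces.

-30.001 -120.001

cos θ_2 = (26.9996−6²−3²)/(2·6·3) = -0.5000; θ_2 = -120.0007° (elbow-down)
β = atan2(-4.5000,2.5980) = -60.0007°; ψ = atan2(-2.5981,4.5000) = -30.0000°
θ_1 = β − ψ = -30.0007°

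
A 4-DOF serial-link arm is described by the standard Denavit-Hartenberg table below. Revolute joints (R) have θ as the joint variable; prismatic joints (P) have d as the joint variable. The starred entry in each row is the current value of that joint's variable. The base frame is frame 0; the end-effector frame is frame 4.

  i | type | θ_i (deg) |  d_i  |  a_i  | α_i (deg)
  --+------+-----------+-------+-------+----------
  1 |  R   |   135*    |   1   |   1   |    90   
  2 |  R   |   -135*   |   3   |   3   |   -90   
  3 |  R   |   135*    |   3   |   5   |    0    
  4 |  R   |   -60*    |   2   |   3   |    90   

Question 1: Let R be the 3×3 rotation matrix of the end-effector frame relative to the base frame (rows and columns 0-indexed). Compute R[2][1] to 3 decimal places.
-0.707

End-effector y-axis (col 1 of R) = (-0.5000,0.5000,-0.7071)
R[2][1] = -0.7071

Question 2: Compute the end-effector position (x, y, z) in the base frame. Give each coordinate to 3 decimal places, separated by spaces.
-5.514 0.659 -2.706

after link 1: o_1 = (-0.7071, 0.7071, 1.0000)
after link 2: o_2 = (2.9142, 1.3284, -1.1213)
after link 3: o_3 = (-2.8536, 2.0962, -0.7426)
after link 4: o_4 = (-5.5144, 0.6589, -2.7059)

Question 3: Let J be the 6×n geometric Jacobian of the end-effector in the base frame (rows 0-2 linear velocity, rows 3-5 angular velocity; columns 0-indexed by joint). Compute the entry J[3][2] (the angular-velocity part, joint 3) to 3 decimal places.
-0.500

axis z_2 = (-0.5000,0.5000,-0.7071); lever o_n−o_2 = (-8.4286,-0.6695,-1.5846)
cross product → J_v[:, 2] = (-1.2657,5.1676,4.5490)
J_ω[:, 2] = z_2
entry J[3][2] = -0.5000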